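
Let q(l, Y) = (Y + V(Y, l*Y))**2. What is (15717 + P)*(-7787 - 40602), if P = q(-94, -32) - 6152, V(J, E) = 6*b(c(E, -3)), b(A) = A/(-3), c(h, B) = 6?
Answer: -556521889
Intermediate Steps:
b(A) = -A/3 (b(A) = A*(-1/3) = -A/3)
V(J, E) = -12 (V(J, E) = 6*(-1/3*6) = 6*(-2) = -12)
q(l, Y) = (-12 + Y)**2 (q(l, Y) = (Y - 12)**2 = (-12 + Y)**2)
P = -4216 (P = (-12 - 32)**2 - 6152 = (-44)**2 - 6152 = 1936 - 6152 = -4216)
(15717 + P)*(-7787 - 40602) = (15717 - 4216)*(-7787 - 40602) = 11501*(-48389) = -556521889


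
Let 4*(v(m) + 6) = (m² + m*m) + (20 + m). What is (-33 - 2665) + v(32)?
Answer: -2179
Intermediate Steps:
v(m) = -1 + m²/2 + m/4 (v(m) = -6 + ((m² + m*m) + (20 + m))/4 = -6 + ((m² + m²) + (20 + m))/4 = -6 + (2*m² + (20 + m))/4 = -6 + (20 + m + 2*m²)/4 = -6 + (5 + m²/2 + m/4) = -1 + m²/2 + m/4)
(-33 - 2665) + v(32) = (-33 - 2665) + (-1 + (½)*32² + (¼)*32) = -2698 + (-1 + (½)*1024 + 8) = -2698 + (-1 + 512 + 8) = -2698 + 519 = -2179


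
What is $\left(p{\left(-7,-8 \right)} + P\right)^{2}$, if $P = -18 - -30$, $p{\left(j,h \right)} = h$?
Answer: $16$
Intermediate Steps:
$P = 12$ ($P = -18 + 30 = 12$)
$\left(p{\left(-7,-8 \right)} + P\right)^{2} = \left(-8 + 12\right)^{2} = 4^{2} = 16$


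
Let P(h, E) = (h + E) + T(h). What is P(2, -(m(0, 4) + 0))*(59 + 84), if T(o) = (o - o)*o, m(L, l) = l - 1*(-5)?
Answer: -1001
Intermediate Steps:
m(L, l) = 5 + l (m(L, l) = l + 5 = 5 + l)
T(o) = 0 (T(o) = 0*o = 0)
P(h, E) = E + h (P(h, E) = (h + E) + 0 = (E + h) + 0 = E + h)
P(2, -(m(0, 4) + 0))*(59 + 84) = (-((5 + 4) + 0) + 2)*(59 + 84) = (-(9 + 0) + 2)*143 = (-1*9 + 2)*143 = (-9 + 2)*143 = -7*143 = -1001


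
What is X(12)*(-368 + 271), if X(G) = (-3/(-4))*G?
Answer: -873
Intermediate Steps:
X(G) = 3*G/4 (X(G) = (-3*(-¼))*G = 3*G/4)
X(12)*(-368 + 271) = ((¾)*12)*(-368 + 271) = 9*(-97) = -873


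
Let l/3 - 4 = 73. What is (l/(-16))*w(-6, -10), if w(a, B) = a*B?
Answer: -3465/4 ≈ -866.25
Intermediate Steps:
l = 231 (l = 12 + 3*73 = 12 + 219 = 231)
w(a, B) = B*a
(l/(-16))*w(-6, -10) = (231/(-16))*(-10*(-6)) = (231*(-1/16))*60 = -231/16*60 = -3465/4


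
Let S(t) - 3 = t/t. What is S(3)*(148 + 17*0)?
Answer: 592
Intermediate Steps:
S(t) = 4 (S(t) = 3 + t/t = 3 + 1 = 4)
S(3)*(148 + 17*0) = 4*(148 + 17*0) = 4*(148 + 0) = 4*148 = 592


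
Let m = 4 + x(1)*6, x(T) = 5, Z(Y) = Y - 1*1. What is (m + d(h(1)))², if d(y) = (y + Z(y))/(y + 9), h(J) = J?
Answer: 116281/100 ≈ 1162.8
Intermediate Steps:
Z(Y) = -1 + Y (Z(Y) = Y - 1 = -1 + Y)
d(y) = (-1 + 2*y)/(9 + y) (d(y) = (y + (-1 + y))/(y + 9) = (-1 + 2*y)/(9 + y))
m = 34 (m = 4 + 5*6 = 4 + 30 = 34)
(m + d(h(1)))² = (34 + (-1 + 2*1)/(9 + 1))² = (34 + (-1 + 2)/10)² = (34 + (⅒)*1)² = (34 + ⅒)² = (341/10)² = 116281/100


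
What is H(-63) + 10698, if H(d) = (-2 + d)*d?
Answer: 14793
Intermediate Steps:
H(d) = d*(-2 + d)
H(-63) + 10698 = -63*(-2 - 63) + 10698 = -63*(-65) + 10698 = 4095 + 10698 = 14793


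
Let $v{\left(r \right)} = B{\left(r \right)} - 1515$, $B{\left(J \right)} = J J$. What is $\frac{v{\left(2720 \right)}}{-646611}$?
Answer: $- \frac{7396885}{646611} \approx -11.439$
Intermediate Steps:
$B{\left(J \right)} = J^{2}$
$v{\left(r \right)} = -1515 + r^{2}$ ($v{\left(r \right)} = r^{2} - 1515 = -1515 + r^{2}$)
$\frac{v{\left(2720 \right)}}{-646611} = \frac{-1515 + 2720^{2}}{-646611} = \left(-1515 + 7398400\right) \left(- \frac{1}{646611}\right) = 7396885 \left(- \frac{1}{646611}\right) = - \frac{7396885}{646611}$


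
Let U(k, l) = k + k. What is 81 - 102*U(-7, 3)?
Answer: 1509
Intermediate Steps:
U(k, l) = 2*k
81 - 102*U(-7, 3) = 81 - 204*(-7) = 81 - 102*(-14) = 81 + 1428 = 1509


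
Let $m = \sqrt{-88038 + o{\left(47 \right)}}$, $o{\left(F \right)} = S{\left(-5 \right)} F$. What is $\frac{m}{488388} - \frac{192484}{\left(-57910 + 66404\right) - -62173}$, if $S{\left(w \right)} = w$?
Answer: $- \frac{192484}{70667} + \frac{i \sqrt{88273}}{488388} \approx -2.7238 + 0.00060834 i$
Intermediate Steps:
$o{\left(F \right)} = - 5 F$
$m = i \sqrt{88273}$ ($m = \sqrt{-88038 - 235} = \sqrt{-88273} = i \sqrt{88273} \approx 297.11 i$)
$\frac{m}{488388} - \frac{192484}{\left(-57910 + 66404\right) - -62173} = \frac{i \sqrt{88273}}{488388} - \frac{192484}{\left(-57910 + 66404\right) - -62173} = i \sqrt{88273} \cdot \frac{1}{488388} - \frac{192484}{8494 + 62173} = \frac{i \sqrt{88273}}{488388} - \frac{192484}{70667} = - \frac{192484}{70667} + \frac{i \sqrt{88273}}{488388}$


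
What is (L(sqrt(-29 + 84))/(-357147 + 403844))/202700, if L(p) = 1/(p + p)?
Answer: sqrt(55)/1041203009000 ≈ 7.1227e-12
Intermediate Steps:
L(p) = 1/(2*p)
(L(sqrt(-29 + 84))/(-357147 + 403844))/202700 = ((1/(2*(sqrt(-29 + 84))))/(-357147 + 403844))/202700 = ((1/(2*(sqrt(55))))/46697)*(1/202700) = (((sqrt(55)/55)/2)*(1/46697))*(1/202700) = ((sqrt(55)/110)*(1/46697))*(1/202700) = (sqrt(55)/5136670)*(1/202700) = sqrt(55)/1041203009000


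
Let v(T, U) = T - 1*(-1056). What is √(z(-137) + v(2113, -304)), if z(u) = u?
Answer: 2*√758 ≈ 55.064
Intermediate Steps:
v(T, U) = 1056 + T (v(T, U) = T + 1056 = 1056 + T)
√(z(-137) + v(2113, -304)) = √(-137 + (1056 + 2113)) = √(-137 + 3169) = √3032 = 2*√758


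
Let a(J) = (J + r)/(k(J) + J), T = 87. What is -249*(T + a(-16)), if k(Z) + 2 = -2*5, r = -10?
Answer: -306519/14 ≈ -21894.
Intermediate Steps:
k(Z) = -12 (k(Z) = -2 - 2*5 = -2 - 10 = -12)
a(J) = (-10 + J)/(-12 + J) (a(J) = (J - 10)/(-12 + J) = (-10 + J)/(-12 + J))
-249*(T + a(-16)) = -249*(87 + (-10 - 16)/(-12 - 16)) = -249*(87 - 26/(-28)) = -249*(87 - 1/28*(-26)) = -249*(87 + 13/14) = -249*1231/14 = -306519/14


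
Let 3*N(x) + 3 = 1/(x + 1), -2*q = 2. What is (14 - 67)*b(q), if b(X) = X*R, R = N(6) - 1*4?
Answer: -5512/21 ≈ -262.48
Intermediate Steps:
q = -1 (q = -½*2 = -1)
N(x) = -1 + 1/(3*(1 + x)) (N(x) = -1 + 1/(3*(x + 1)) = -1 + 1/(3*(1 + x)))
R = -104/21 (R = (-⅔ - 1*6)/(1 + 6) - 1*4 = (-⅔ - 6)/7 - 4 = (⅐)*(-20/3) - 4 = -20/21 - 4 = -104/21 ≈ -4.9524)
b(X) = -104*X/21 (b(X) = X*(-104/21) = -104*X/21)
(14 - 67)*b(q) = (14 - 67)*(-104/21*(-1)) = -53*104/21 = -5512/21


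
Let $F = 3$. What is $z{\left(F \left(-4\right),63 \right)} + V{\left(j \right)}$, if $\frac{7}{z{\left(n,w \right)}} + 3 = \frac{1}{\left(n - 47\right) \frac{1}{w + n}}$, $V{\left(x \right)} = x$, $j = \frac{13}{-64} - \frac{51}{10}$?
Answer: $- \frac{129769}{18240} \approx -7.1145$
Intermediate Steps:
$j = - \frac{1697}{320}$ ($j = 13 \left(- \frac{1}{64}\right) - \frac{51}{10} = - \frac{13}{64} - \frac{51}{10} = - \frac{1697}{320} \approx -5.3031$)
$z{\left(n,w \right)} = \frac{7}{-3 + \frac{n + w}{-47 + n}}$ ($z{\left(n,w \right)} = \frac{7}{-3 + \frac{1}{\left(n - 47\right) \frac{1}{w + n}}} = \frac{7}{-3 + \frac{1}{\left(-47 + n\right) \frac{1}{n + w}}} = \frac{7}{-3 + \frac{1}{\frac{1}{n + w} \left(-47 + n\right)}} = \frac{7}{-3 + \frac{n + w}{-47 + n}}$)
$z{\left(F \left(-4\right),63 \right)} + V{\left(j \right)} = \frac{7 \left(-47 + 3 \left(-4\right)\right)}{141 + 63 - 2 \cdot 3 \left(-4\right)} - \frac{1697}{320} = \frac{7 \left(-47 - 12\right)}{141 + 63 - -24} - \frac{1697}{320} = 7 \frac{1}{141 + 63 + 24} \left(-59\right) - \frac{1697}{320} = 7 \cdot \frac{1}{228} \left(-59\right) - \frac{1697}{320} = - \frac{413}{228} - \frac{1697}{320} = - \frac{129769}{18240}$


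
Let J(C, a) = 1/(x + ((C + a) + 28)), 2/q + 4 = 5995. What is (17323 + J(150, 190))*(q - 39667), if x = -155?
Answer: -876862502551000/1276083 ≈ -6.8715e+8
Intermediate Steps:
q = 2/5991 (q = 2/(-4 + 5995) = 2/5991 ≈ 0.00033383)
J(C, a) = 1/(-127 + C + a) (J(C, a) = 1/(-155 + ((C + a) + 28)) = 1/(-155 + (28 + C + a)) = 1/(-127 + C + a))
(17323 + J(150, 190))*(q - 39667) = (17323 + 1/(-127 + 150 + 190))*(2/5991 - 39667) = (17323 + 1/213)*(-237644995/5991) = (3689800/213)*(-237644995/5991) = -876862502551000/1276083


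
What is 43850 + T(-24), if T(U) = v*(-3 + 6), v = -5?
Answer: 43835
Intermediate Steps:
T(U) = -15 (T(U) = -5*(-3 + 6) = -5*3 = -15)
43850 + T(-24) = 43850 - 15 = 43835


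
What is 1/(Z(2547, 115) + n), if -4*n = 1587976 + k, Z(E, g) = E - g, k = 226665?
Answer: -4/1804913 ≈ -2.2162e-6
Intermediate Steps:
n = -1814641/4 (n = -(1587976 + 226665)/4 = -¼*1814641 = -1814641/4 ≈ -4.5366e+5)
1/(Z(2547, 115) + n) = 1/((2547 - 1*115) - 1814641/4) = 1/((2547 - 115) - 1814641/4) = 1/(2432 - 1814641/4) = 1/(-1804913/4) = -4/1804913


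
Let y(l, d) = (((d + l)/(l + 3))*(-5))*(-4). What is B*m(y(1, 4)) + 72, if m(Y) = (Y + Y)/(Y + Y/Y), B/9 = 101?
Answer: 23661/13 ≈ 1820.1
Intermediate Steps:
B = 909 (B = 9*101 = 909)
y(l, d) = 20*(d + l)/(3 + l) (y(l, d) = (((d + l)/(3 + l))*(-5))*(-4) = -5*(d + l)/(3 + l)*(-4) = 20*(d + l)/(3 + l))
m(Y) = 2*Y/(1 + Y) (m(Y) = (2*Y)/(Y + 1) = (2*Y)/(1 + Y) = 2*Y/(1 + Y))
B*m(y(1, 4)) + 72 = 909*(2*(20*(4 + 1)/(3 + 1))/(1 + 20*(4 + 1)/(3 + 1))) + 72 = 909*(2*(20*5/4)/(1 + 20*5/4)) + 72 = 909*(2*(20*(¼)*5)/(1 + 20*(¼)*5)) + 72 = 909*(2*25/(1 + 25)) + 72 = 909*(2*25/26) + 72 = 909*(2*25*(1/26)) + 72 = 909*(25/13) + 72 = 22725/13 + 72 = 23661/13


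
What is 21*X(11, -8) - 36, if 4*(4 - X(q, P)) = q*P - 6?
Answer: 1083/2 ≈ 541.50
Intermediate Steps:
X(q, P) = 11/2 - P*q/4 (X(q, P) = 4 - (q*P - 6)/4 = 4 - (P*q - 6)/4 = 4 - (-6 + P*q)/4 = 4 + (3/2 - P*q/4) = 11/2 - P*q/4)
21*X(11, -8) - 36 = 21*(11/2 - ¼*(-8)*11) - 36 = 21*(11/2 + 22) - 36 = 21*(55/2) - 36 = 1155/2 - 36 = 1083/2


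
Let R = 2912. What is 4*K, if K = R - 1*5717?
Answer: -11220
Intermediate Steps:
K = -2805 (K = 2912 - 1*5717 = 2912 - 5717 = -2805)
4*K = 4*(-2805) = -11220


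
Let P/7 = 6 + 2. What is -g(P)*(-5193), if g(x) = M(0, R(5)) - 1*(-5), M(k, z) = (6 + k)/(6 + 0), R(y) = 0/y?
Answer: 31158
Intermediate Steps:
R(y) = 0
M(k, z) = 1 + k/6 (M(k, z) = (6 + k)/6 = (6 + k)*(1/6) = 1 + k/6)
P = 56 (P = 7*(6 + 2) = 7*8 = 56)
g(x) = 6 (g(x) = (1 + (1/6)*0) - 1*(-5) = (1 + 0) + 5 = 1 + 5 = 6)
-g(P)*(-5193) = -6*(-5193) = -1*(-31158) = 31158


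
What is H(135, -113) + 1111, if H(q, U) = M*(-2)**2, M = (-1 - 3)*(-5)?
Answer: 1191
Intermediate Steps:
M = 20 (M = -4*(-5) = 20)
H(q, U) = 80 (H(q, U) = 20*(-2)**2 = 20*4 = 80)
H(135, -113) + 1111 = 80 + 1111 = 1191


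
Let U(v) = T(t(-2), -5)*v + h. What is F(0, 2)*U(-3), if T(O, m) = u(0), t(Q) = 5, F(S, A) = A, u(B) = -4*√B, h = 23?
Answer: 46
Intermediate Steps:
T(O, m) = 0 (T(O, m) = -4*√0 = -4*0 = 0)
U(v) = 23 (U(v) = 0*v + 23 = 0 + 23 = 23)
F(0, 2)*U(-3) = 2*23 = 46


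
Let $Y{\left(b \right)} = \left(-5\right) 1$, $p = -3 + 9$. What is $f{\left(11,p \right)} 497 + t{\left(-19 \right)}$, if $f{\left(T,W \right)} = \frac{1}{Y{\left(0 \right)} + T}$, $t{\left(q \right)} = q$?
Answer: $\frac{383}{6} \approx 63.833$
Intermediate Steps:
$p = 6$
$Y{\left(b \right)} = -5$
$f{\left(T,W \right)} = \frac{1}{-5 + T}$
$f{\left(11,p \right)} 497 + t{\left(-19 \right)} = \frac{1}{-5 + 11} \cdot 497 - 19 = \frac{1}{6} \cdot 497 - 19 = \frac{497}{6} - 19 = \frac{383}{6}$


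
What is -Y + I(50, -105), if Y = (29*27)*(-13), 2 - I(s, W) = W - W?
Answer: 10181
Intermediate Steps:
I(s, W) = 2 (I(s, W) = 2 - (W - W) = 2 - 1*0 = 2 + 0 = 2)
Y = -10179 (Y = 783*(-13) = -10179)
-Y + I(50, -105) = -1*(-10179) + 2 = 10179 + 2 = 10181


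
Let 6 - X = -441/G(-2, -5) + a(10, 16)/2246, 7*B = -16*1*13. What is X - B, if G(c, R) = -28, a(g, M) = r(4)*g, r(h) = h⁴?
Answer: 591917/31444 ≈ 18.824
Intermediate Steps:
a(g, M) = 256*g (a(g, M) = 4⁴*g = 256*g)
B = -208/7 (B = (-16*1*13)/7 = (-16*13)/7 = (⅐)*(-208) = -208/7 ≈ -29.714)
X = -48917/4492 (X = 6 - (-441/(-28) + (256*10)/2246) = 6 - (-441*(-1/28) + 2560*(1/2246)) = 6 - (63/4 + 1280/1123) = 6 - 1*75869/4492 = 6 - 75869/4492 = -48917/4492 ≈ -10.890)
X - B = -48917/4492 - 1*(-208/7) = -48917/4492 + 208/7 = 591917/31444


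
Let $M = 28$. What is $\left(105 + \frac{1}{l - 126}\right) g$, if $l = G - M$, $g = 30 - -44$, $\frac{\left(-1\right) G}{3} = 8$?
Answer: $\frac{691493}{89} \approx 7769.6$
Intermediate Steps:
$G = -24$ ($G = \left(-3\right) 8 = -24$)
$g = 74$ ($g = 30 + 44 = 74$)
$l = -52$ ($l = -24 - 28 = -52$)
$\left(105 + \frac{1}{l - 126}\right) g = \left(105 + \frac{1}{-52 - 126}\right) 74 = \left(105 + \frac{1}{-178}\right) 74 = \left(105 - \frac{1}{178}\right) 74 = \frac{18689}{178} \cdot 74 = \frac{691493}{89}$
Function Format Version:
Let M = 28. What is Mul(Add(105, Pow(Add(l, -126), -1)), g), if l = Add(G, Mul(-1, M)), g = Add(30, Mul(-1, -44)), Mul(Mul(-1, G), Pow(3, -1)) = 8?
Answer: Rational(691493, 89) ≈ 7769.6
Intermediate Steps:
G = -24 (G = Mul(-3, 8) = -24)
g = 74 (g = Add(30, 44) = 74)
l = -52 (l = Add(-24, Mul(-1, 28)) = Add(-24, -28) = -52)
Mul(Add(105, Pow(Add(l, -126), -1)), g) = Mul(Add(105, Pow(Add(-52, -126), -1)), 74) = Mul(Add(105, Pow(-178, -1)), 74) = Mul(Add(105, Rational(-1, 178)), 74) = Mul(Rational(18689, 178), 74) = Rational(691493, 89)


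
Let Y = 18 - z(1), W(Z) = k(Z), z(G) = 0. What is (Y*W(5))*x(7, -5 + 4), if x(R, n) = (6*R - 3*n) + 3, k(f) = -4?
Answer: -3456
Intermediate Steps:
W(Z) = -4
Y = 18 (Y = 18 - 1*0 = 18 + 0 = 18)
x(R, n) = 3 - 3*n + 6*R (x(R, n) = (-3*n + 6*R) + 3 = 3 - 3*n + 6*R)
(Y*W(5))*x(7, -5 + 4) = (18*(-4))*(3 - 3*(-5 + 4) + 6*7) = -72*(3 - 3*(-1) + 42) = -72*(3 + 3 + 42) = -72*48 = -3456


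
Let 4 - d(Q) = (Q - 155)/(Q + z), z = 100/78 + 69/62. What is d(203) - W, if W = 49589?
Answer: -24626258389/496645 ≈ -49585.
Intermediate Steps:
z = 5791/2418 (z = 100*(1/78) + 69*(1/62) = 50/39 + 69/62 = 5791/2418 ≈ 2.3950)
d(Q) = 4 - (-155 + Q)/(5791/2418 + Q) (d(Q) = 4 - (Q - 155)/(Q + 5791/2418) = 4 - (-155 + Q)/(5791/2418 + Q))
d(203) - W = 2*(198977 + 3627*203)/(5791 + 2418*203) - 1*49589 = 2*(198977 + 736281)/(5791 + 490854) - 49589 = 2*935258/496645 - 49589 = 2*(1/496645)*935258 - 49589 = 1870516/496645 - 49589 = -24626258389/496645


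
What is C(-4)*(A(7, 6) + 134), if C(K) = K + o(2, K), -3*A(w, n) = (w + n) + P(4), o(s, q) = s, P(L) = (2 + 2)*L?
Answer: -746/3 ≈ -248.67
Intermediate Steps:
P(L) = 4*L
A(w, n) = -16/3 - n/3 - w/3 (A(w, n) = -((w + n) + 4*4)/3 = -((n + w) + 16)/3 = -(16 + n + w)/3 = -16/3 - n/3 - w/3)
C(K) = 2 + K (C(K) = K + 2 = 2 + K)
C(-4)*(A(7, 6) + 134) = (2 - 4)*((-16/3 - ⅓*6 - ⅓*7) + 134) = -2*((-16/3 - 2 - 7/3) + 134) = -2*(-29/3 + 134) = -2*373/3 = -746/3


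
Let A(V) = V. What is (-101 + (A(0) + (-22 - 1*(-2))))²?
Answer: 14641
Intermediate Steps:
(-101 + (A(0) + (-22 - 1*(-2))))² = (-101 + (0 + (-22 - 1*(-2))))² = (-101 + (0 + (-22 + 2)))² = (-101 + (0 - 20))² = (-101 - 20)² = (-121)² = 14641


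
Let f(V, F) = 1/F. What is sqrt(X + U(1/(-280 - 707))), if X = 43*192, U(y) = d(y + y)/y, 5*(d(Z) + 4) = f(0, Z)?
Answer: 1047*sqrt(10)/10 ≈ 331.09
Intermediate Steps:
f(V, F) = 1/F
d(Z) = -4 + 1/(5*Z)
U(y) = (-4 + 1/(10*y))/y (U(y) = (-4 + 1/(5*(y + y)))/y = (-4 + 1/(5*((2*y))))/y = (-4 + (1/(2*y))/5)/y = (-4 + 1/(10*y))/y)
X = 8256
sqrt(X + U(1/(-280 - 707))) = sqrt(8256 + (1 - 40/(-280 - 707))/(10*(1/(-280 - 707))**2)) = sqrt(8256 + (1 - 40/(-987))/(10*(1/(-987))**2)) = sqrt(8256 + (1 - 40*(-1/987))/(10*(-1/987)**2)) = sqrt(8256 + (1/10)*974169*(1 + 40/987)) = sqrt(8256 + (1/10)*974169*(1027/987)) = sqrt(8256 + 1013649/10) = sqrt(1096209/10) = 1047*sqrt(10)/10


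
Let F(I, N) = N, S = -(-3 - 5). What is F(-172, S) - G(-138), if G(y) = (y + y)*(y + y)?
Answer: -76168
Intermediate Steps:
S = 8 (S = -1*(-8) = 8)
G(y) = 4*y² (G(y) = (2*y)*(2*y) = 4*y²)
F(-172, S) - G(-138) = 8 - 4*(-138)² = 8 - 4*19044 = 8 - 1*76176 = 8 - 76176 = -76168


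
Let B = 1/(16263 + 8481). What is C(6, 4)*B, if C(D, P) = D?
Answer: 1/4124 ≈ 0.00024248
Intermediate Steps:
B = 1/24744 ≈ 4.0414e-5
C(6, 4)*B = 6*(1/24744) = 1/4124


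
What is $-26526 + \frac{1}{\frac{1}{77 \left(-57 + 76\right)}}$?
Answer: $-25063$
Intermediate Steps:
$-26526 + \frac{1}{\frac{1}{77 \left(-57 + 76\right)}} = -26526 + \frac{1}{\frac{1}{77 \cdot 19}} = -26526 + \frac{1}{\frac{1}{1463}} = -26526 + 1463 = -25063$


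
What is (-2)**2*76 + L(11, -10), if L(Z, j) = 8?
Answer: 312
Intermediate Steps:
(-2)**2*76 + L(11, -10) = (-2)**2*76 + 8 = 4*76 + 8 = 304 + 8 = 312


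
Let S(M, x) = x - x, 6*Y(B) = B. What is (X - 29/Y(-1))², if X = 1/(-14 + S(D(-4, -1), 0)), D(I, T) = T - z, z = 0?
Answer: 5929225/196 ≈ 30251.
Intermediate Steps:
Y(B) = B/6
D(I, T) = T (D(I, T) = T - 1*0 = T + 0 = T)
S(M, x) = 0
X = -1/14 (X = 1/(-14 + 0) = 1/(-14) = -1/14 ≈ -0.071429)
(X - 29/Y(-1))² = (-1/14 - 29/((⅙)*(-1)))² = (-1/14 - 29/(-⅙))² = (-1/14 - 29*(-6))² = (-1/14 + 174)² = (2435/14)² = 5929225/196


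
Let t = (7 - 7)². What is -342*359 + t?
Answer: -122778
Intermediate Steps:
t = 0 (t = 0² = 0)
-342*359 + t = -342*359 + 0 = -122778 + 0 = -122778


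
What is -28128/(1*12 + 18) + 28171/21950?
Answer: -20552149/21950 ≈ -936.32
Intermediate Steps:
-28128/(1*12 + 18) + 28171/21950 = -28128/(12 + 18) + 28171*(1/21950) = -28128/30 + 28171/21950 = -28128*1/30 + 28171/21950 = -4688/5 + 28171/21950 = -20552149/21950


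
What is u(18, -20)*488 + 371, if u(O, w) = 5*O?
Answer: 44291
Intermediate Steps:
u(18, -20)*488 + 371 = (5*18)*488 + 371 = 90*488 + 371 = 43920 + 371 = 44291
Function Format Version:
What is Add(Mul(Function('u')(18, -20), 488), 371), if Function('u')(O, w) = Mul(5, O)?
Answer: 44291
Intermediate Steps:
Add(Mul(Function('u')(18, -20), 488), 371) = Add(Mul(Mul(5, 18), 488), 371) = Add(Mul(90, 488), 371) = Add(43920, 371) = 44291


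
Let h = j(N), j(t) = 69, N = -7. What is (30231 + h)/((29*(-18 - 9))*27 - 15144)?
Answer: -2020/2419 ≈ -0.83506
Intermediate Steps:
h = 69
(30231 + h)/((29*(-18 - 9))*27 - 15144) = (30231 + 69)/((29*(-18 - 9))*27 - 15144) = 30300/((29*(-27))*27 - 15144) = 30300/(-783*27 - 15144) = 30300/(-21141 - 15144) = 30300/(-36285) = 30300*(-1/36285) = -2020/2419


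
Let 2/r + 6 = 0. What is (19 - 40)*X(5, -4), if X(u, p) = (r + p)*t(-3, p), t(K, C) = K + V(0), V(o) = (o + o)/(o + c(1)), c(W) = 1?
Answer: -273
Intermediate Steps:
r = -⅓ (r = 2/(-6 + 0) = 2/(-6) = 2*(-⅙) = -⅓ ≈ -0.33333)
V(o) = 2*o/(1 + o) (V(o) = (o + o)/(o + 1) = (2*o)/(1 + o) = 2*o/(1 + o))
t(K, C) = K (t(K, C) = K + 2*0/(1 + 0) = K + 2*0/1 = K + 2*0*1 = K + 0 = K)
X(u, p) = 1 - 3*p (X(u, p) = (-⅓ + p)*(-3) = 1 - 3*p)
(19 - 40)*X(5, -4) = (19 - 40)*(1 - 3*(-4)) = -21*(1 + 12) = -21*13 = -273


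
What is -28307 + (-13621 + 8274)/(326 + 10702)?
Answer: -312174943/11028 ≈ -28308.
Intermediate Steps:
-28307 + (-13621 + 8274)/(326 + 10702) = -28307 - 5347/11028 = -312174943/11028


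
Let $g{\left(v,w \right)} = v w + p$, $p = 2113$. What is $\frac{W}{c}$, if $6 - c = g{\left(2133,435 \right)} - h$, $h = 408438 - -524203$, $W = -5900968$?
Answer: $- \frac{5900968}{2679} \approx -2202.7$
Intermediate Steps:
$g{\left(v,w \right)} = 2113 + v w$ ($g{\left(v,w \right)} = v w + 2113 = 2113 + v w$)
$h = 932641$ ($h = 408438 + 524203 = 932641$)
$c = 2679$ ($c = 6 - \left(\left(2113 + 2133 \cdot 435\right) - 932641\right) = 6 - \left(\left(2113 + 927855\right) - 932641\right) = 6 - \left(929968 - 932641\right) = 6 - -2673 = 6 + 2673 = 2679$)
$\frac{W}{c} = - \frac{5900968}{2679}$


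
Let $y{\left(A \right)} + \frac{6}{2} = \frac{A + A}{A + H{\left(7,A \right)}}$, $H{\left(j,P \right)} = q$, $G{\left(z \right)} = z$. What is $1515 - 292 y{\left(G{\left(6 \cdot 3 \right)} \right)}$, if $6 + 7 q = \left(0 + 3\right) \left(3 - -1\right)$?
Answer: $\frac{20169}{11} \approx 1833.5$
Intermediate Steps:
$q = \frac{6}{7}$ ($q = - \frac{6}{7} + \frac{\left(0 + 3\right) \left(3 - -1\right)}{7} = - \frac{6}{7} + \frac{3 \left(3 + 1\right)}{7} = - \frac{6}{7} + \frac{3 \cdot 4}{7} = - \frac{6}{7} + \frac{1}{7} \cdot 12 = - \frac{6}{7} + \frac{12}{7} = \frac{6}{7} \approx 0.85714$)
$H{\left(j,P \right)} = \frac{6}{7}$
$y{\left(A \right)} = -3 + \frac{2 A}{\frac{6}{7} + A}$ ($y{\left(A \right)} = -3 + \frac{A + A}{A + \frac{6}{7}} = -3 + \frac{2 A}{\frac{6}{7} + A}$)
$1515 - 292 y{\left(G{\left(6 \cdot 3 \right)} \right)} = 1515 - 292 \frac{-18 - 7 \cdot 6 \cdot 3}{6 + 7 \cdot 6 \cdot 3} = 1515 - 292 \frac{-18 - 126}{6 + 7 \cdot 18} = 1515 - 292 \frac{-18 - 126}{6 + 126} = 1515 - 292 \cdot \frac{1}{132} \left(-144\right) = 1515 - - \frac{3504}{11} = 1515 + \frac{3504}{11} = \frac{20169}{11}$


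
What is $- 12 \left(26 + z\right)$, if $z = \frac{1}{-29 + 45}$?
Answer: $- \frac{1251}{4} \approx -312.75$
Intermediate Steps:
$z = \frac{1}{16} \approx 0.0625$
$- 12 \left(26 + z\right) = - 12 \left(26 + \frac{1}{16}\right) = \left(-12\right) \frac{417}{16} = - \frac{1251}{4}$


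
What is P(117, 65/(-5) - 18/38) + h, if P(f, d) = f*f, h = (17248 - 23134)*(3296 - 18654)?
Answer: 90410877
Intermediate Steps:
h = 90397188 (h = -5886*(-15358) = 90397188)
P(f, d) = f**2
P(117, 65/(-5) - 18/38) + h = 117**2 + 90397188 = 13689 + 90397188 = 90410877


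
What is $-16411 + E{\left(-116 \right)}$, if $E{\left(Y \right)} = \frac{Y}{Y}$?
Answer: $-16410$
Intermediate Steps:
$E{\left(Y \right)} = 1$
$-16411 + E{\left(-116 \right)} = -16411 + 1 = -16410$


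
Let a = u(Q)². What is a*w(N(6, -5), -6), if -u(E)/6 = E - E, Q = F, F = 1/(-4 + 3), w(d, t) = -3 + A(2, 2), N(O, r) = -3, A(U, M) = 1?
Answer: 0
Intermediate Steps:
w(d, t) = -2 (w(d, t) = -3 + 1 = -2)
F = -1 (F = 1/(-1) = -1)
Q = -1
u(E) = 0 (u(E) = -6*(E - E) = -6*0 = 0)
a = 0 (a = 0² = 0)
a*w(N(6, -5), -6) = 0*(-2) = 0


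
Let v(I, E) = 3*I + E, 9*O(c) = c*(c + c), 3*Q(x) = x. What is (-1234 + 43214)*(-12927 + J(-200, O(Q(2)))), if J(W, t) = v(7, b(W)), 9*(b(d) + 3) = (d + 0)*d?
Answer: -3198078380/9 ≈ -3.5534e+8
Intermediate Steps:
Q(x) = x/3
b(d) = -3 + d**2/9 (b(d) = -3 + ((d + 0)*d)/9 = -3 + (d*d)/9 = -3 + d**2/9)
O(c) = 2*c**2/9 (O(c) = (c*(c + c))/9 = (c*(2*c))/9 = (2*c**2)/9 = 2*c**2/9)
v(I, E) = E + 3*I
J(W, t) = 18 + W**2/9 (J(W, t) = (-3 + W**2/9) + 3*7 = (-3 + W**2/9) + 21 = 18 + W**2/9)
(-1234 + 43214)*(-12927 + J(-200, O(Q(2)))) = (-1234 + 43214)*(-12927 + (18 + (1/9)*(-200)**2)) = 41980*(-12927 + (18 + (1/9)*40000)) = 41980*(-12927 + (18 + 40000/9)) = 41980*(-12927 + 40162/9) = 41980*(-76181/9) = -3198078380/9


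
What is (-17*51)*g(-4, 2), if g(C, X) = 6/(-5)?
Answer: 5202/5 ≈ 1040.4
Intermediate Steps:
g(C, X) = -6/5 (g(C, X) = 6*(-⅕) = -6/5)
(-17*51)*g(-4, 2) = -17*51*(-6/5) = -867*(-6/5) = 5202/5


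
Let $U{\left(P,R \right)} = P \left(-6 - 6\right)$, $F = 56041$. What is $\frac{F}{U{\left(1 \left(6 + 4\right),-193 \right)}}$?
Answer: $- \frac{56041}{120} \approx -467.01$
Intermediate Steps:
$U{\left(P,R \right)} = - 12 P$ ($U{\left(P,R \right)} = P \left(-12\right) = - 12 P$)
$\frac{F}{U{\left(1 \left(6 + 4\right),-193 \right)}} = \frac{56041}{\left(-12\right) 1 \left(6 + 4\right)} = \frac{56041}{\left(-12\right) 1 \cdot 10} = \frac{56041}{\left(-12\right) 10} = \frac{56041}{-120} = 56041 \left(- \frac{1}{120}\right) = - \frac{56041}{120}$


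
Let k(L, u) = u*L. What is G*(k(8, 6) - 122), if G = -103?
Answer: 7622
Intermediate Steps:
k(L, u) = L*u
G*(k(8, 6) - 122) = -103*(8*6 - 122) = -103*(48 - 122) = -103*(-74) = 7622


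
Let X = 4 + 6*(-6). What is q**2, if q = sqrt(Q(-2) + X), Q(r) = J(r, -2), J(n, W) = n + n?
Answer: -36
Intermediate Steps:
J(n, W) = 2*n
X = -32 (X = 4 - 36 = -32)
Q(r) = 2*r
q = 6*I (q = sqrt(2*(-2) - 32) = sqrt(-4 - 32) = sqrt(-36) = 6*I ≈ 6.0*I)
q**2 = (6*I)**2 = -36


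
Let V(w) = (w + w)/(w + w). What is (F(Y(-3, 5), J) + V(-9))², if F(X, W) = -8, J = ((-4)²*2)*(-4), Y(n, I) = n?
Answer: 49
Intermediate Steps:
J = -128 (J = (16*2)*(-4) = 32*(-4) = -128)
V(w) = 1 (V(w) = (2*w)/((2*w)) = (2*w)*(1/(2*w)) = 1)
(F(Y(-3, 5), J) + V(-9))² = (-8 + 1)² = (-7)² = 49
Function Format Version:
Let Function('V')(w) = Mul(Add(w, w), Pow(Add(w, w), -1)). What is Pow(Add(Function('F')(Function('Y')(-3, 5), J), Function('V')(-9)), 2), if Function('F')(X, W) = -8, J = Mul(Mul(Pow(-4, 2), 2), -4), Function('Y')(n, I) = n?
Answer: 49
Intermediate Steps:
J = -128 (J = Mul(Mul(16, 2), -4) = Mul(32, -4) = -128)
Function('V')(w) = 1 (Function('V')(w) = Mul(Mul(2, w), Pow(Mul(2, w), -1)) = Mul(Mul(2, w), Mul(Rational(1, 2), Pow(w, -1))) = 1)
Pow(Add(Function('F')(Function('Y')(-3, 5), J), Function('V')(-9)), 2) = Pow(Add(-8, 1), 2) = Pow(-7, 2) = 49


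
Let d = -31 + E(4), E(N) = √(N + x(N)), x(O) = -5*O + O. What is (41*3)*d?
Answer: -3813 + 246*I*√3 ≈ -3813.0 + 426.08*I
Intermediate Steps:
x(O) = -4*O
E(N) = √3*√(-N) (E(N) = √(N - 4*N) = √(-3*N) = √3*√(-N))
d = -31 + 2*I*√3 (d = -31 + √3*√(-1*4) = -31 + √3*√(-4) = -31 + √3*(2*I) = -31 + 2*I*√3 ≈ -31.0 + 3.4641*I)
(41*3)*d = (41*3)*(-31 + 2*I*√3) = 123*(-31 + 2*I*√3) = -3813 + 246*I*√3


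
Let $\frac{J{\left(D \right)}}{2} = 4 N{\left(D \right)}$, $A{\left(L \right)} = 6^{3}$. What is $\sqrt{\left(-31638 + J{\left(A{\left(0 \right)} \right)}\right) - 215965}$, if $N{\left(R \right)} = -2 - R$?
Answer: $i \sqrt{249347} \approx 499.35 i$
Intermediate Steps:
$A{\left(L \right)} = 216$
$J{\left(D \right)} = -16 - 8 D$ ($J{\left(D \right)} = 2 \cdot 4 \left(-2 - D\right) = 2 \left(-8 - 4 D\right) = -16 - 8 D$)
$\sqrt{\left(-31638 + J{\left(A{\left(0 \right)} \right)}\right) - 215965} = \sqrt{\left(-31638 - 1744\right) - 215965} = \sqrt{-33382 - 215965} = \sqrt{-249347} = i \sqrt{249347}$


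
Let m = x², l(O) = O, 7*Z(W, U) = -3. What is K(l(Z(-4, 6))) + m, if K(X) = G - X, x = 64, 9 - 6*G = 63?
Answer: 28612/7 ≈ 4087.4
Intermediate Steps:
G = -9 (G = 3/2 - ⅙*63 = 3/2 - 21/2 = -9)
Z(W, U) = -3/7 (Z(W, U) = (⅐)*(-3) = -3/7)
K(X) = -9 - X
m = 4096 (m = 64² = 4096)
K(l(Z(-4, 6))) + m = (-9 - 1*(-3/7)) + 4096 = (-9 + 3/7) + 4096 = -60/7 + 4096 = 28612/7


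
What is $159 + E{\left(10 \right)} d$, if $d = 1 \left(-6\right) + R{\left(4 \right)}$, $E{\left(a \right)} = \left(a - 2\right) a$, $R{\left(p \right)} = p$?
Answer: $-1$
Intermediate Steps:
$E{\left(a \right)} = a \left(-2 + a\right)$ ($E{\left(a \right)} = \left(-2 + a\right) a = a \left(-2 + a\right)$)
$d = -2$ ($d = 1 \left(-6\right) + 4 = -6 + 4 = -2$)
$159 + E{\left(10 \right)} d = 159 + 10 \left(-2 + 10\right) \left(-2\right) = 159 + 10 \cdot 8 \left(-2\right) = 159 + 80 \left(-2\right) = 159 - 160 = -1$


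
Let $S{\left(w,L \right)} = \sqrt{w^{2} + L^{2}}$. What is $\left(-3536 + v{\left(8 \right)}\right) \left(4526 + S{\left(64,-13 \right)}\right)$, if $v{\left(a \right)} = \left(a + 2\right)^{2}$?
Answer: $-15551336 - 3436 \sqrt{4265} \approx -1.5776 \cdot 10^{7}$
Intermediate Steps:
$v{\left(a \right)} = \left(2 + a\right)^{2}$
$S{\left(w,L \right)} = \sqrt{L^{2} + w^{2}}$
$\left(-3536 + v{\left(8 \right)}\right) \left(4526 + S{\left(64,-13 \right)}\right) = \left(-3536 + \left(2 + 8\right)^{2}\right) \left(4526 + \sqrt{\left(-13\right)^{2} + 64^{2}}\right) = \left(-3536 + 10^{2}\right) \left(4526 + \sqrt{169 + 4096}\right) = \left(-3536 + 100\right) \left(4526 + \sqrt{4265}\right) = - 3436 \left(4526 + \sqrt{4265}\right) = -15551336 - 3436 \sqrt{4265}$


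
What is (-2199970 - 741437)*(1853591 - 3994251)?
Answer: 6296552308620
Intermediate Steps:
(-2199970 - 741437)*(1853591 - 3994251) = -2941407*(-2140660) = 6296552308620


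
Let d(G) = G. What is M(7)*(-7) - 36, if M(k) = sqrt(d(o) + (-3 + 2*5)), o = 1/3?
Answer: -36 - 7*sqrt(66)/3 ≈ -54.956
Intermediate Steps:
o = 1/3 ≈ 0.33333
M(k) = sqrt(66)/3 (M(k) = sqrt(1/3 + (-3 + 2*5)) = sqrt(1/3 + (-3 + 10)) = sqrt(1/3 + 7) = sqrt(22/3) = sqrt(66)/3)
M(7)*(-7) - 36 = (sqrt(66)/3)*(-7) - 36 = -7*sqrt(66)/3 - 36 = -36 - 7*sqrt(66)/3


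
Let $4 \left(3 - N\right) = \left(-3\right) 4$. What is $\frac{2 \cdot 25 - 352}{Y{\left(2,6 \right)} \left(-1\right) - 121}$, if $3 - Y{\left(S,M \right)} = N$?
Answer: $\frac{151}{59} \approx 2.5593$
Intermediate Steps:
$N = 6$ ($N = 3 - \frac{\left(-3\right) 4}{4} = 3 - -3 = 3 + 3 = 6$)
$Y{\left(S,M \right)} = -3$ ($Y{\left(S,M \right)} = 3 - 6 = -3$)
$\frac{2 \cdot 25 - 352}{Y{\left(2,6 \right)} \left(-1\right) - 121} = \frac{2 \cdot 25 - 352}{\left(-3\right) \left(-1\right) - 121} = \frac{50 - 352}{3 - 121} = - \frac{302}{-118} = \left(-302\right) \left(- \frac{1}{118}\right) = \frac{151}{59}$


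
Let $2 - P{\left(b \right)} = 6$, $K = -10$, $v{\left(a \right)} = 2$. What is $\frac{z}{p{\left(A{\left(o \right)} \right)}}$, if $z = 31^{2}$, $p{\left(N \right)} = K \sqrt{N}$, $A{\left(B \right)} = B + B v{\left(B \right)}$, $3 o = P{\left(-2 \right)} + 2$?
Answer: $\frac{961 i \sqrt{2}}{20} \approx 67.953 i$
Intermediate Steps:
$P{\left(b \right)} = -4$ ($P{\left(b \right)} = 2 - 6 = -4$)
$o = - \frac{2}{3}$ ($o = \frac{-4 + 2}{3} = \frac{1}{3} \left(-2\right) = - \frac{2}{3} \approx -0.66667$)
$A{\left(B \right)} = 3 B$ ($A{\left(B \right)} = B + B 2 = B + 2 B = 3 B$)
$p{\left(N \right)} = - 10 \sqrt{N}$
$z = 961$
$\frac{z}{p{\left(A{\left(o \right)} \right)}} = \frac{961}{\left(-10\right) \sqrt{3 \left(- \frac{2}{3}\right)}} = \frac{961}{\left(-10\right) \sqrt{-2}} = \frac{961}{\left(-10\right) i \sqrt{2}} = 961 \frac{i \sqrt{2}}{20} = \frac{961 i \sqrt{2}}{20}$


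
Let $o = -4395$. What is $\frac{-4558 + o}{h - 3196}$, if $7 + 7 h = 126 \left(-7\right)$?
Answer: $\frac{8953}{3323} \approx 2.6943$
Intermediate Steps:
$h = -127$ ($h = -1 + \frac{126 \left(-7\right)}{7} = -1 + \frac{1}{7} \left(-882\right) = -1 - 126 = -127$)
$\frac{-4558 + o}{h - 3196} = \frac{-4558 - 4395}{-127 - 3196} = - \frac{8953}{-3323} = \left(-8953\right) \left(- \frac{1}{3323}\right) = \frac{8953}{3323}$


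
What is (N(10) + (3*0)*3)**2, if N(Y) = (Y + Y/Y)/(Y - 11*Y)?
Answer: 121/10000 ≈ 0.012100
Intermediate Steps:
N(Y) = -(1 + Y)/(10*Y) (N(Y) = (Y + 1)/((-10*Y)) = (1 + Y)*(-1/(10*Y)) = -(1 + Y)/(10*Y))
(N(10) + (3*0)*3)**2 = ((1/10)*(-1 - 1*10)/10 + (3*0)*3)**2 = ((1/10)*(1/10)*(-1 - 10) + 0*3)**2 = ((1/10)*(1/10)*(-11) + 0)**2 = (-11/100 + 0)**2 = (-11/100)**2 = 121/10000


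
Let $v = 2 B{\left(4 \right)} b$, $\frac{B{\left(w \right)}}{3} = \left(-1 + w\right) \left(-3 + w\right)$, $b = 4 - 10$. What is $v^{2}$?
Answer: $11664$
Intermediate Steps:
$b = -6$ ($b = 4 - 10 = -6$)
$B{\left(w \right)} = 3 \left(-1 + w\right) \left(-3 + w\right)$
$v = -108$ ($v = 2 \left(9 - 48 + 3 \cdot 4^{2}\right) \left(-6\right) = 2 \left(9 - 48 + 3 \cdot 16\right) \left(-6\right) = 2 \left(9 - 48 + 48\right) \left(-6\right) = 2 \cdot 9 \left(-6\right) = 18 \left(-6\right) = -108$)
$v^{2} = \left(-108\right)^{2} = 11664$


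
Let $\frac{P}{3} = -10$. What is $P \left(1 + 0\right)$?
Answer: $-30$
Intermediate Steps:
$P = -30$ ($P = 3 \left(-10\right) = -30$)
$P \left(1 + 0\right) = - 30 \left(1 + 0\right) = \left(-30\right) 1 = -30$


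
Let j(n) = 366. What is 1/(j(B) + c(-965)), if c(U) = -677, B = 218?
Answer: -1/311 ≈ -0.0032154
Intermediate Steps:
1/(j(B) + c(-965)) = 1/(366 - 677) = 1/(-311) = -1/311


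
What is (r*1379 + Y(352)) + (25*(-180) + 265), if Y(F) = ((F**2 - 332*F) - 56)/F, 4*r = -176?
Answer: -2855211/44 ≈ -64891.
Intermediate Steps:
r = -44 (r = (1/4)*(-176) = -44)
Y(F) = (-56 + F**2 - 332*F)/F
(r*1379 + Y(352)) + (25*(-180) + 265) = (-44*1379 + (-332 + 352 - 56/352)) + (25*(-180) + 265) = (-60676 + (-332 + 352 - 56*1/352)) + (-4500 + 265) = (-60676 + (-332 + 352 - 7/44)) - 4235 = (-60676 + 873/44) - 4235 = -2668871/44 - 4235 = -2855211/44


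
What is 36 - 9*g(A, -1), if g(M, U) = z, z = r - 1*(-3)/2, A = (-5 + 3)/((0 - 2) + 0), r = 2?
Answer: 9/2 ≈ 4.5000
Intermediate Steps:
A = 1 (A = -2/(-2 + 0) = -2/(-2) = -2*(-½) = 1)
z = 7/2 (z = 2 - 1*(-3)/2 = 2 + 3*(½) = 2 + 3/2 = 7/2 ≈ 3.5000)
g(M, U) = 7/2
36 - 9*g(A, -1) = 36 - 9*7/2 = 36 - 63/2 = 9/2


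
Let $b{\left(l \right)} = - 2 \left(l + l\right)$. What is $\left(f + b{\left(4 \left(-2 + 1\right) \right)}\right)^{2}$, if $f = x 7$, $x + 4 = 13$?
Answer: $6241$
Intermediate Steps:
$x = 9$ ($x = -4 + 13 = 9$)
$b{\left(l \right)} = - 4 l$ ($b{\left(l \right)} = - 2 \cdot 2 l = - 4 l$)
$f = 63$ ($f = 9 \cdot 7 = 63$)
$\left(f + b{\left(4 \left(-2 + 1\right) \right)}\right)^{2} = \left(63 - 4 \cdot 4 \left(-2 + 1\right)\right)^{2} = \left(63 - 4 \cdot 4 \left(-1\right)\right)^{2} = \left(63 - -16\right)^{2} = \left(63 + 16\right)^{2} = 79^{2} = 6241$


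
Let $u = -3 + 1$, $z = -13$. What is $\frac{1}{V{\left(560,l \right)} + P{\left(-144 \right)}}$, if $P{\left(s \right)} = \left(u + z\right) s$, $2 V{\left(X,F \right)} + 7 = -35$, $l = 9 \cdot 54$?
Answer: $\frac{1}{2139} \approx 0.00046751$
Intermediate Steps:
$l = 486$
$u = -2$
$V{\left(X,F \right)} = -21$ ($V{\left(X,F \right)} = - \frac{7}{2} + \frac{1}{2} \left(-35\right) = - \frac{7}{2} - \frac{35}{2} = -21$)
$P{\left(s \right)} = - 15 s$ ($P{\left(s \right)} = \left(-2 - 13\right) s = - 15 s$)
$\frac{1}{V{\left(560,l \right)} + P{\left(-144 \right)}} = \frac{1}{-21 - -2160} = \frac{1}{-21 + 2160} = \frac{1}{2139}$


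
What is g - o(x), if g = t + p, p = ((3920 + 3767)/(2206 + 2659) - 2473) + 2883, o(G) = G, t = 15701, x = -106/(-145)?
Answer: 454628044/28217 ≈ 16112.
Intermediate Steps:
x = 106/145 (x = -106*(-1/145) = 106/145 ≈ 0.73103)
p = 2002337/4865 (p = (7687/4865 - 2473) + 2883 = -12023458/4865 + 2883 = 2002337/4865 ≈ 411.58)
g = 78387702/4865 (g = 15701 + 2002337/4865 = 78387702/4865 ≈ 16113.)
g - o(x) = 78387702/4865 - 1*106/145 = 78387702/4865 - 106/145 = 454628044/28217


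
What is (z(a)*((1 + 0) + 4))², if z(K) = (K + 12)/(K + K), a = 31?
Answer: 46225/3844 ≈ 12.025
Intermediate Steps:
z(K) = (12 + K)/(2*K) (z(K) = (12 + K)/((2*K)) = (12 + K)*(1/(2*K)) = (12 + K)/(2*K))
(z(a)*((1 + 0) + 4))² = (((½)*(12 + 31)/31)*((1 + 0) + 4))² = (((½)*(1/31)*43)*(1 + 4))² = ((43/62)*5)² = (215/62)² = 46225/3844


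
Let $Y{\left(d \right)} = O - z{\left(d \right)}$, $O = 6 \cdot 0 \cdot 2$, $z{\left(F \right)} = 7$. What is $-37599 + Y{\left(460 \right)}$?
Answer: $-37606$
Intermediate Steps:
$O = 0$ ($O = 0 \cdot 2 = 0$)
$Y{\left(d \right)} = -7$ ($Y{\left(d \right)} = 0 - 7 = -7$)
$-37599 + Y{\left(460 \right)} = -37599 - 7 = -37606$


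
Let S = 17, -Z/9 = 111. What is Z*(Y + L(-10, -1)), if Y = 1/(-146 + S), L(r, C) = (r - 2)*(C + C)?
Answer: -1030635/43 ≈ -23968.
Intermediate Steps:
Z = -999 (Z = -9*111 = -999)
L(r, C) = 2*C*(-2 + r) (L(r, C) = (-2 + r)*(2*C) = 2*C*(-2 + r))
Y = -1/129 (Y = 1/(-146 + 17) = 1/(-129) = -1/129 ≈ -0.0077519)
Z*(Y + L(-10, -1)) = -999*(-1/129 + 2*(-1)*(-2 - 10)) = -999*(-1/129 + 2*(-1)*(-12)) = -999*(-1/129 + 24) = -999*3095/129 = -1030635/43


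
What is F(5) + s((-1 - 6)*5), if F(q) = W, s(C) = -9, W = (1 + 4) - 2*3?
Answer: -10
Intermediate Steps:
W = -1 (W = 5 - 6 = -1)
F(q) = -1
F(5) + s((-1 - 6)*5) = -1 - 9 = -10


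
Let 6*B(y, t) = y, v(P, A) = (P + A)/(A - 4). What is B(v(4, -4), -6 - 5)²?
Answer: 0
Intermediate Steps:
v(P, A) = (A + P)/(-4 + A)
B(y, t) = y/6
B(v(4, -4), -6 - 5)² = (((-4 + 4)/(-4 - 4))/6)² = ((0/(-8))/6)² = ((-⅛*0)/6)² = ((⅙)*0)² = 0² = 0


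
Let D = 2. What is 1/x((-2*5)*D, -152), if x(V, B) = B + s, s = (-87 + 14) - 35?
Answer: -1/260 ≈ -0.0038462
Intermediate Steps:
s = -108 (s = -73 - 35 = -108)
x(V, B) = -108 + B (x(V, B) = B - 108 = -108 + B)
1/x((-2*5)*D, -152) = 1/(-108 - 152) = 1/(-260) = -1/260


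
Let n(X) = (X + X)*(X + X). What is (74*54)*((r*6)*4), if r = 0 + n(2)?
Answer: 1534464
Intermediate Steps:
n(X) = 4*X² (n(X) = (2*X)*(2*X) = 4*X²)
r = 16 (r = 0 + 4*2² = 0 + 4*4 = 0 + 16 = 16)
(74*54)*((r*6)*4) = (74*54)*((16*6)*4) = 3996*(96*4) = 3996*384 = 1534464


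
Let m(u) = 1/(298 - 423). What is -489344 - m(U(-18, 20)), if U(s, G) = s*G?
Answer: -61167999/125 ≈ -4.8934e+5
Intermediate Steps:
U(s, G) = G*s
m(u) = -1/125 (m(u) = 1/(-125) = -1/125)
-489344 - m(U(-18, 20)) = -489344 - 1*(-1/125) = -489344 + 1/125 = -61167999/125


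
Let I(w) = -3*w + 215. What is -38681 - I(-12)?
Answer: -38932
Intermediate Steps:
I(w) = 215 - 3*w
-38681 - I(-12) = -38681 - (215 - 3*(-12)) = -38681 - (215 + 36) = -38681 - 1*251 = -38681 - 251 = -38932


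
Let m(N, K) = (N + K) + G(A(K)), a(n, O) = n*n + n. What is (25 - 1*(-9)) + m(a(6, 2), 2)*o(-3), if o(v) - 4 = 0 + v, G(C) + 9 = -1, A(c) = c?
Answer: 68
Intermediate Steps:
G(C) = -10 (G(C) = -9 - 1 = -10)
o(v) = 4 + v (o(v) = 4 + (0 + v) = 4 + v)
a(n, O) = n + n² (a(n, O) = n² + n = n + n²)
m(N, K) = -10 + K + N (m(N, K) = (N + K) - 10 = (K + N) - 10 = -10 + K + N)
(25 - 1*(-9)) + m(a(6, 2), 2)*o(-3) = (25 - 1*(-9)) + (-10 + 2 + 6*(1 + 6))*(4 - 3) = (25 + 9) + (-10 + 2 + 6*7)*1 = 34 + (-10 + 2 + 42)*1 = 34 + 34*1 = 34 + 34 = 68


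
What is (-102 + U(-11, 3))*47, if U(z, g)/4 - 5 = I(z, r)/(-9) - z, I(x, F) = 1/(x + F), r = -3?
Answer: -112424/63 ≈ -1784.5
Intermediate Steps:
I(x, F) = 1/(F + x)
U(z, g) = 20 - 4*z - 4/(9*(-3 + z)) (U(z, g) = 20 + 4*(1/((-3 + z)*(-9)) - z) = 20 + 4*(-⅑/(-3 + z) - z) = 20 + 4*(-1/(9*(-3 + z)) - z) = 20 + 4*(-z - 1/(9*(-3 + z))) = 20 + (-4*z - 4/(9*(-3 + z))) = 20 - 4*z - 4/(9*(-3 + z)))
(-102 + U(-11, 3))*47 = (-102 + 4*(-1 + 9*(-3 - 11)*(5 - 1*(-11)))/(9*(-3 - 11)))*47 = (-102 + (4/9)*(-1 + 9*(-14)*(5 + 11))/(-14))*47 = (-102 + (4/9)*(-1/14)*(-1 + 9*(-14)*16))*47 = (-102 + (4/9)*(-1/14)*(-1 - 2016))*47 = (-102 + (4/9)*(-1/14)*(-2017))*47 = (-102 + 4034/63)*47 = -2392/63*47 = -112424/63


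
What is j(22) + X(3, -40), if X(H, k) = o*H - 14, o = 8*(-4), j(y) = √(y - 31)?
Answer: -110 + 3*I ≈ -110.0 + 3.0*I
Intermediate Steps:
j(y) = √(-31 + y)
o = -32
X(H, k) = -14 - 32*H (X(H, k) = -32*H - 14 = -14 - 32*H)
j(22) + X(3, -40) = √(-31 + 22) + (-14 - 32*3) = √(-9) + (-14 - 96) = 3*I - 110 = -110 + 3*I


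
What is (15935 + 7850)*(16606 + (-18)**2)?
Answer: 402680050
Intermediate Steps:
(15935 + 7850)*(16606 + (-18)**2) = 23785*(16606 + 324) = 23785*16930 = 402680050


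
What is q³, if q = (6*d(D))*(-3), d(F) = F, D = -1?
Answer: 5832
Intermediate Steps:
q = 18 (q = (6*(-1))*(-3) = -6*(-3) = 18)
q³ = 18³ = 5832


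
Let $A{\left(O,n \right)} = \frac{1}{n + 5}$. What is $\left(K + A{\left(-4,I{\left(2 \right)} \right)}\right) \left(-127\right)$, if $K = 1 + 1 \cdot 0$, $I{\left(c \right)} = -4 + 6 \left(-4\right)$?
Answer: $- \frac{2794}{23} \approx -121.48$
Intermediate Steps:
$I{\left(c \right)} = -28$ ($I{\left(c \right)} = -4 - 24 = -28$)
$K = 1$ ($K = 1 + 0 = 1$)
$A{\left(O,n \right)} = \frac{1}{5 + n}$
$\left(K + A{\left(-4,I{\left(2 \right)} \right)}\right) \left(-127\right) = \left(1 + \frac{1}{5 - 28}\right) \left(-127\right) = \left(1 + \frac{1}{-23}\right) \left(-127\right) = \left(1 - \frac{1}{23}\right) \left(-127\right) = \frac{22}{23} \left(-127\right) = - \frac{2794}{23}$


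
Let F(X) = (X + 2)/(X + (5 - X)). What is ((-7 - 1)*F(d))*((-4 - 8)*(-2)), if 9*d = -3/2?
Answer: -352/5 ≈ -70.400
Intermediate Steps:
d = -1/6 (d = (-3/2)/9 = (-3*1/2)/9 = (1/9)*(-3/2) = -1/6 ≈ -0.16667)
F(X) = 2/5 + X/5 (F(X) = (2 + X)/5 = (2 + X)*(1/5) = 2/5 + X/5)
((-7 - 1)*F(d))*((-4 - 8)*(-2)) = ((-7 - 1)*(2/5 + (1/5)*(-1/6)))*((-4 - 8)*(-2)) = (-8*(2/5 - 1/30))*(-12*(-2)) = -8*11/30*24 = -44/15*24 = -352/5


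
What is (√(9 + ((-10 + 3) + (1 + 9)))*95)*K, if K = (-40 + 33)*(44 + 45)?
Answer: -118370*√3 ≈ -2.0502e+5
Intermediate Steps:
K = -623 (K = -7*89 = -623)
(√(9 + ((-10 + 3) + (1 + 9)))*95)*K = (√(9 + ((-10 + 3) + (1 + 9)))*95)*(-623) = (√(9 + (-7 + 10))*95)*(-623) = (√(9 + 3)*95)*(-623) = (√12*95)*(-623) = ((2*√3)*95)*(-623) = (190*√3)*(-623) = -118370*√3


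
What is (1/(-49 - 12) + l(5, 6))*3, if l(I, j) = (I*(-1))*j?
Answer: -5493/61 ≈ -90.049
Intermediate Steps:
l(I, j) = -I*j (l(I, j) = (-I)*j = -I*j)
(1/(-49 - 12) + l(5, 6))*3 = (1/(-49 - 12) - 1*5*6)*3 = (1/(-61) - 30)*3 = (-1/61 - 30)*3 = -1831/61*3 = -5493/61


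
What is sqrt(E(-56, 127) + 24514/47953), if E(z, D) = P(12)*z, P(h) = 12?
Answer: I*sqrt(1544081900606)/47953 ≈ 25.913*I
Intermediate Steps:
E(z, D) = 12*z
sqrt(E(-56, 127) + 24514/47953) = sqrt(12*(-56) + 24514/47953) = sqrt(-672 + 24514*(1/47953)) = sqrt(-672 + 24514/47953) = sqrt(-32199902/47953) = I*sqrt(1544081900606)/47953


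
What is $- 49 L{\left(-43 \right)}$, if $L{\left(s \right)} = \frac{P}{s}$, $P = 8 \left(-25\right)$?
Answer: $- \frac{9800}{43} \approx -227.91$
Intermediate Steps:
$P = -200$
$L{\left(s \right)} = - \frac{200}{s}$
$- 49 L{\left(-43 \right)} = - 49 \left(- \frac{200}{-43}\right) = - 49 \left(\left(-200\right) \left(- \frac{1}{43}\right)\right) = \left(-49\right) \frac{200}{43} = - \frac{9800}{43}$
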